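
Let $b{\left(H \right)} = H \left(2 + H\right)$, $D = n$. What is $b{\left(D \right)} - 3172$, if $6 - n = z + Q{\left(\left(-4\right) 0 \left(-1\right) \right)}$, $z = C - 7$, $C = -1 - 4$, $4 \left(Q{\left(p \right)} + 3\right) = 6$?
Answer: $- \frac{11011}{4} \approx -2752.8$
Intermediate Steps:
$Q{\left(p \right)} = - \frac{3}{2}$ ($Q{\left(p \right)} = -3 + \frac{1}{4} \cdot 6 = -3 + \frac{3}{2} = - \frac{3}{2}$)
$C = -5$ ($C = -1 - 4 = -5$)
$z = -12$ ($z = -5 - 7 = -12$)
$n = \frac{39}{2}$ ($n = 6 - \left(-12 - \frac{3}{2}\right) = 6 - - \frac{27}{2} = 6 + \frac{27}{2} = \frac{39}{2} \approx 19.5$)
$D = \frac{39}{2} \approx 19.5$
$b{\left(D \right)} - 3172 = \frac{39 \left(2 + \frac{39}{2}\right)}{2} - 3172 = \frac{39}{2} \cdot \frac{43}{2} - 3172 = \frac{1677}{4} - 3172 = - \frac{11011}{4}$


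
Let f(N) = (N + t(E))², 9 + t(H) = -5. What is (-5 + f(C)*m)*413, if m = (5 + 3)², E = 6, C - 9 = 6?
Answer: 24367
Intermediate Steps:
C = 15 (C = 9 + 6 = 15)
t(H) = -14 (t(H) = -9 - 5 = -14)
m = 64 (m = 8² = 64)
f(N) = (-14 + N)² (f(N) = (N - 14)² = (-14 + N)²)
(-5 + f(C)*m)*413 = (-5 + (-14 + 15)²*64)*413 = (-5 + 1²*64)*413 = (-5 + 1*64)*413 = (-5 + 64)*413 = 59*413 = 24367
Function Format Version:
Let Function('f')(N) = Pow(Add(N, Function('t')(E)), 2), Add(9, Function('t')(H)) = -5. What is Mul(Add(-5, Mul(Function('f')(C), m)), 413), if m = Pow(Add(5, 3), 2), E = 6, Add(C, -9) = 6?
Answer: 24367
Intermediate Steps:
C = 15 (C = Add(9, 6) = 15)
Function('t')(H) = -14 (Function('t')(H) = Add(-9, -5) = -14)
m = 64 (m = Pow(8, 2) = 64)
Function('f')(N) = Pow(Add(-14, N), 2) (Function('f')(N) = Pow(Add(N, -14), 2) = Pow(Add(-14, N), 2))
Mul(Add(-5, Mul(Function('f')(C), m)), 413) = Mul(Add(-5, Mul(Pow(Add(-14, 15), 2), 64)), 413) = Mul(Add(-5, Mul(Pow(1, 2), 64)), 413) = Mul(Add(-5, Mul(1, 64)), 413) = Mul(Add(-5, 64), 413) = Mul(59, 413) = 24367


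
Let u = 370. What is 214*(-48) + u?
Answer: -9902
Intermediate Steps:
214*(-48) + u = 214*(-48) + 370 = -10272 + 370 = -9902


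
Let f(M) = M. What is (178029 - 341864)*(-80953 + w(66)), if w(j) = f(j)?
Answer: 13252121645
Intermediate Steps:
w(j) = j
(178029 - 341864)*(-80953 + w(66)) = (178029 - 341864)*(-80953 + 66) = -163835*(-80887) = 13252121645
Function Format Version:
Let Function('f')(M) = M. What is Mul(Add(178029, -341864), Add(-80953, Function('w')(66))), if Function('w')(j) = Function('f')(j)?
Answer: 13252121645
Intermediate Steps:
Function('w')(j) = j
Mul(Add(178029, -341864), Add(-80953, Function('w')(66))) = Mul(Add(178029, -341864), Add(-80953, 66)) = Mul(-163835, -80887) = 13252121645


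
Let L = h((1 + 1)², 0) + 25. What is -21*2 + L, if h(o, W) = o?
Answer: -13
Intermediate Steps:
L = 29 (L = (1 + 1)² + 25 = 2² + 25 = 4 + 25 = 29)
-21*2 + L = -21*2 + 29 = -42 + 29 = -13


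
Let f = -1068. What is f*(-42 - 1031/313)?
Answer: 15141036/313 ≈ 48374.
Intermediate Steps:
f*(-42 - 1031/313) = -1068*(-42 - 1031/313) = -1068*(-14177/313) = 15141036/313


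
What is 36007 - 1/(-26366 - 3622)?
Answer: 1079777917/29988 ≈ 36007.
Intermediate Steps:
36007 - 1/(-26366 - 3622) = 36007 - 1/(-29988) = 36007 - 1*(-1/29988) = 36007 + 1/29988 = 1079777917/29988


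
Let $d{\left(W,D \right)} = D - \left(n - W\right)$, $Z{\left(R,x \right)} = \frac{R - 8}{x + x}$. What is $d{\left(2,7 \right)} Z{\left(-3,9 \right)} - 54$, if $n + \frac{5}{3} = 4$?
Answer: $- \frac{1568}{27} \approx -58.074$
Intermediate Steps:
$n = \frac{7}{3}$ ($n = - \frac{5}{3} + 4 = \frac{7}{3} \approx 2.3333$)
$Z{\left(R,x \right)} = \frac{-8 + R}{2 x}$
$d{\left(W,D \right)} = - \frac{7}{3} + D + W$ ($d{\left(W,D \right)} = D - \left(\frac{7}{3} - W\right) = D + \left(- \frac{7}{3} + W\right) = - \frac{7}{3} + D + W$)
$d{\left(2,7 \right)} Z{\left(-3,9 \right)} - 54 = \left(- \frac{7}{3} + 7 + 2\right) \frac{-8 - 3}{2 \cdot 9} - 54 = \frac{20 \cdot \frac{1}{2} \cdot \frac{1}{9} \left(-11\right)}{3} - 54 = \frac{20}{3} \left(- \frac{11}{18}\right) - 54 = - \frac{110}{27} - 54 = - \frac{1568}{27}$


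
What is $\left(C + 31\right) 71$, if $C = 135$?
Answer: $11786$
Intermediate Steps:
$\left(C + 31\right) 71 = \left(135 + 31\right) 71 = 166 \cdot 71 = 11786$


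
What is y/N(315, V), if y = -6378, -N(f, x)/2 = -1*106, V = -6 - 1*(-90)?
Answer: -3189/106 ≈ -30.085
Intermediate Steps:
V = 84 (V = -6 + 90 = 84)
N(f, x) = 212 (N(f, x) = -(-2)*106 = -2*(-106) = 212)
y/N(315, V) = -6378/212 = -6378*1/212 = -3189/106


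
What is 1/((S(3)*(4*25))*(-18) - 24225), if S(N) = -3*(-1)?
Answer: -1/29625 ≈ -3.3755e-5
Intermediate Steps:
S(N) = 3
1/((S(3)*(4*25))*(-18) - 24225) = 1/((3*(4*25))*(-18) - 24225) = 1/((3*100)*(-18) - 24225) = 1/(300*(-18) - 24225) = 1/(-5400 - 24225) = 1/(-29625) = -1/29625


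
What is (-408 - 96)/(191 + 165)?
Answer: -126/89 ≈ -1.4157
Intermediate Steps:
(-408 - 96)/(191 + 165) = -504/356 = -504*1/356 = -126/89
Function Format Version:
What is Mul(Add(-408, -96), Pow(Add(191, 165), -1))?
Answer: Rational(-126, 89) ≈ -1.4157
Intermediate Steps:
Mul(Add(-408, -96), Pow(Add(191, 165), -1)) = Mul(-504, Pow(356, -1)) = Mul(-504, Rational(1, 356)) = Rational(-126, 89)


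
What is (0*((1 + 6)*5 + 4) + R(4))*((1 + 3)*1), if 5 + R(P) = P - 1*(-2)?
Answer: 4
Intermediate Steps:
R(P) = -3 + P (R(P) = -5 + (P - 1*(-2)) = -5 + (P + 2) = -5 + (2 + P) = -3 + P)
(0*((1 + 6)*5 + 4) + R(4))*((1 + 3)*1) = (0*((1 + 6)*5 + 4) + (-3 + 4))*((1 + 3)*1) = (0*(7*5 + 4) + 1)*(4*1) = (0*(35 + 4) + 1)*4 = (0*39 + 1)*4 = (0 + 1)*4 = 1*4 = 4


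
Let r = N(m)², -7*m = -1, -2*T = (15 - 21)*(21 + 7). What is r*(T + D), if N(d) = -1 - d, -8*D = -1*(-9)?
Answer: 5304/49 ≈ 108.24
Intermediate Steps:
T = 84 (T = -(15 - 21)*(21 + 7)/2 = -(-3)*28 = -½*(-168) = 84)
D = -9/8 (D = -(-1)*(-9)/8 = -⅛*9 = -9/8 ≈ -1.1250)
m = ⅐ (m = -⅐*(-1) = ⅐ ≈ 0.14286)
r = 64/49 (r = (-1 - 1*⅐)² = (-1 - ⅐)² = (-8/7)² = 64/49 ≈ 1.3061)
r*(T + D) = 64*(84 - 9/8)/49 = (64/49)*(663/8) = 5304/49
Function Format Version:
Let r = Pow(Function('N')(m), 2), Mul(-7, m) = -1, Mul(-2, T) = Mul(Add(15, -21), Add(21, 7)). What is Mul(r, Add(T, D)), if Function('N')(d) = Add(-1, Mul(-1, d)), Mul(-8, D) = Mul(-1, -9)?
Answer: Rational(5304, 49) ≈ 108.24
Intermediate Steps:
T = 84 (T = Mul(Rational(-1, 2), Mul(Add(15, -21), Add(21, 7))) = Mul(Rational(-1, 2), Mul(-6, 28)) = Mul(Rational(-1, 2), -168) = 84)
D = Rational(-9, 8) (D = Mul(Rational(-1, 8), Mul(-1, -9)) = Mul(Rational(-1, 8), 9) = Rational(-9, 8) ≈ -1.1250)
m = Rational(1, 7) (m = Mul(Rational(-1, 7), -1) = Rational(1, 7) ≈ 0.14286)
r = Rational(64, 49) (r = Pow(Add(-1, Mul(-1, Rational(1, 7))), 2) = Pow(Add(-1, Rational(-1, 7)), 2) = Pow(Rational(-8, 7), 2) = Rational(64, 49) ≈ 1.3061)
Mul(r, Add(T, D)) = Mul(Rational(64, 49), Add(84, Rational(-9, 8))) = Mul(Rational(64, 49), Rational(663, 8)) = Rational(5304, 49)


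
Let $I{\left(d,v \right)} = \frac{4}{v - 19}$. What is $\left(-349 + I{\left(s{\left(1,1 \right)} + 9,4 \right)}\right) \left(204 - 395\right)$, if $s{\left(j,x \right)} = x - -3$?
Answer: $\frac{1000649}{15} \approx 66710.0$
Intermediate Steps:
$s{\left(j,x \right)} = 3 + x$ ($s{\left(j,x \right)} = x + 3 = 3 + x$)
$I{\left(d,v \right)} = \frac{4}{-19 + v}$
$\left(-349 + I{\left(s{\left(1,1 \right)} + 9,4 \right)}\right) \left(204 - 395\right) = \left(-349 + \frac{4}{-19 + 4}\right) \left(204 - 395\right) = \left(-349 + \frac{4}{-15}\right) \left(-191\right) = \left(-349 + 4 \left(- \frac{1}{15}\right)\right) \left(-191\right) = \left(-349 - \frac{4}{15}\right) \left(-191\right) = \left(- \frac{5239}{15}\right) \left(-191\right) = \frac{1000649}{15}$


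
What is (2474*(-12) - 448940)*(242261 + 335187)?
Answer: -276382781344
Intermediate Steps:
(2474*(-12) - 448940)*(242261 + 335187) = (-29688 - 448940)*577448 = -478628*577448 = -276382781344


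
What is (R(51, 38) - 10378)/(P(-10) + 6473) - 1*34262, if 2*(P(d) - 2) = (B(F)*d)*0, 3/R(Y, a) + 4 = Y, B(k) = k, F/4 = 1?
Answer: -10427270913/304325 ≈ -34264.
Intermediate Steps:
F = 4 (F = 4*1 = 4)
R(Y, a) = 3/(-4 + Y)
P(d) = 2 (P(d) = 2 + ((4*d)*0)/2 = 2 + (½)*0 = 2 + 0 = 2)
(R(51, 38) - 10378)/(P(-10) + 6473) - 1*34262 = (3/(-4 + 51) - 10378)/(2 + 6473) - 1*34262 = (3/47 - 10378)/6475 - 34262 = (3*(1/47) - 10378)*(1/6475) - 34262 = (3/47 - 10378)*(1/6475) - 34262 = -487763/47*1/6475 - 34262 = -487763/304325 - 34262 = -10427270913/304325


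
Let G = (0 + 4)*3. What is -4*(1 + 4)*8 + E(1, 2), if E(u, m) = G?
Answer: -148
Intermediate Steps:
G = 12 (G = 4*3 = 12)
E(u, m) = 12
-4*(1 + 4)*8 + E(1, 2) = -4*(1 + 4)*8 + 12 = -4*5*8 + 12 = -20*8 + 12 = -160 + 12 = -148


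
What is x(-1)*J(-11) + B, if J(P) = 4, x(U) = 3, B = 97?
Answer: 109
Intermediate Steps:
x(-1)*J(-11) + B = 3*4 + 97 = 12 + 97 = 109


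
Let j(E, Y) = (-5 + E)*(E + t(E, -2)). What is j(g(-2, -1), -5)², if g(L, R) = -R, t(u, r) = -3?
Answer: 64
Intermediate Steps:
j(E, Y) = (-5 + E)*(-3 + E) (j(E, Y) = (-5 + E)*(E - 3) = (-5 + E)*(-3 + E))
j(g(-2, -1), -5)² = (15 + (-1*(-1))² - (-8)*(-1))² = (15 + 1² - 8*1)² = (15 + 1 - 8)² = 8² = 64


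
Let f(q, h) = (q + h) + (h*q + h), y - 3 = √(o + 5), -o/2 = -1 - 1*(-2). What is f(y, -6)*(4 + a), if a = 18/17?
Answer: -2322/17 - 430*√3/17 ≈ -180.40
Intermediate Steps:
o = -2 (o = -2*(-1 - 1*(-2)) = -2*(-1 + 2) = -2*1 = -2)
a = 18/17 (a = 18*(1/17) = 18/17 ≈ 1.0588)
y = 3 + √3 (y = 3 + √(-2 + 5) = 3 + √3 ≈ 4.7320)
f(q, h) = q + 2*h + h*q (f(q, h) = (h + q) + (h + h*q) = q + 2*h + h*q)
f(y, -6)*(4 + a) = ((3 + √3) + 2*(-6) - 6*(3 + √3))*(4 + 18/17) = ((3 + √3) - 12 + (-18 - 6*√3))*(86/17) = (-27 - 5*√3)*(86/17) = -2322/17 - 430*√3/17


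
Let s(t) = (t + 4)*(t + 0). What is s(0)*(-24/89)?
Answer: 0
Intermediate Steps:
s(t) = t*(4 + t) (s(t) = (4 + t)*t = t*(4 + t))
s(0)*(-24/89) = (0*(4 + 0))*(-24/89) = (0*4)*(-24*1/89) = 0*(-24/89) = 0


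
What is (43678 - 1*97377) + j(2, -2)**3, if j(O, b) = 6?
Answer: -53483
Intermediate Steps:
(43678 - 1*97377) + j(2, -2)**3 = (43678 - 1*97377) + 6**3 = (43678 - 97377) + 216 = -53699 + 216 = -53483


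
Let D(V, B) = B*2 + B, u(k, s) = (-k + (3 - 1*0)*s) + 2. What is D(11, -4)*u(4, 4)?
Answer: -120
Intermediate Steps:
u(k, s) = 2 - k + 3*s (u(k, s) = (-k + (3 + 0)*s) + 2 = (-k + 3*s) + 2 = 2 - k + 3*s)
D(V, B) = 3*B (D(V, B) = 2*B + B = 3*B)
D(11, -4)*u(4, 4) = (3*(-4))*(2 - 1*4 + 3*4) = -12*(2 - 4 + 12) = -12*10 = -120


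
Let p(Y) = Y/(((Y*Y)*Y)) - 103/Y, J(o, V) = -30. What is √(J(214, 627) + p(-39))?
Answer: 2*I*√10403/39 ≈ 5.2305*I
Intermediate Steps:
p(Y) = Y⁻² - 103/Y (p(Y) = Y/((Y²*Y)) - 103/Y = Y/(Y³) - 103/Y = Y/Y³ - 103/Y = Y⁻² - 103/Y)
√(J(214, 627) + p(-39)) = √(-30 + (1 - 103*(-39))/(-39)²) = √(-30 + (1 + 4017)/1521) = √(-30 + (1/1521)*4018) = √(-30 + 4018/1521) = √(-41612/1521) = 2*I*√10403/39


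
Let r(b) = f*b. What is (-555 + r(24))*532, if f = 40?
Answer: 215460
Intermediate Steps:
r(b) = 40*b
(-555 + r(24))*532 = (-555 + 40*24)*532 = (-555 + 960)*532 = 405*532 = 215460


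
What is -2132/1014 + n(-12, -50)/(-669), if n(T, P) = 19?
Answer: -18533/8697 ≈ -2.1310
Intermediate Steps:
-2132/1014 + n(-12, -50)/(-669) = -2132/1014 + 19/(-669) = -2132*1/1014 + 19*(-1/669) = -82/39 - 19/669 = -18533/8697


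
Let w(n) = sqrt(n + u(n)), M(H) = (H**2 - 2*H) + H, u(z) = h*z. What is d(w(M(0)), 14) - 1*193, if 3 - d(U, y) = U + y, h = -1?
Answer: -204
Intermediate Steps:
u(z) = -z
M(H) = H**2 - H
w(n) = 0 (w(n) = sqrt(n - n) = sqrt(0) = 0)
d(U, y) = 3 - U - y (d(U, y) = 3 - (U + y) = 3 + (-U - y) = 3 - U - y)
d(w(M(0)), 14) - 1*193 = (3 - 1*0 - 1*14) - 1*193 = (3 + 0 - 14) - 193 = -11 - 193 = -204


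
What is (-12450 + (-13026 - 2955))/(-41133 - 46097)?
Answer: 2187/6710 ≈ 0.32593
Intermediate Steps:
(-12450 + (-13026 - 2955))/(-41133 - 46097) = (-12450 - 15981)/(-87230) = -28431*(-1/87230) = 2187/6710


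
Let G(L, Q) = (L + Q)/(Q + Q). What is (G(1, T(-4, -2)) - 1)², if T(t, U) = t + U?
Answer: 49/144 ≈ 0.34028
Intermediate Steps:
T(t, U) = U + t
G(L, Q) = (L + Q)/(2*Q) (G(L, Q) = (L + Q)/((2*Q)) = (L + Q)*(1/(2*Q)) = (L + Q)/(2*Q))
(G(1, T(-4, -2)) - 1)² = ((1 + (-2 - 4))/(2*(-2 - 4)) - 1)² = ((½)*(1 - 6)/(-6) - 1)² = ((½)*(-⅙)*(-5) - 1)² = (5/12 - 1)² = (-7/12)² = 49/144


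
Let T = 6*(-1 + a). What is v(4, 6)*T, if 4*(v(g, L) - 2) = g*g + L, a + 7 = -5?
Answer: -585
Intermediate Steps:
a = -12 (a = -7 - 5 = -12)
v(g, L) = 2 + L/4 + g²/4 (v(g, L) = 2 + (g*g + L)/4 = 2 + (g² + L)/4 = 2 + (L + g²)/4 = 2 + (L/4 + g²/4) = 2 + L/4 + g²/4)
T = -78 (T = 6*(-1 - 12) = 6*(-13) = -78)
v(4, 6)*T = (2 + (¼)*6 + (¼)*4²)*(-78) = (2 + 3/2 + (¼)*16)*(-78) = (2 + 3/2 + 4)*(-78) = (15/2)*(-78) = -585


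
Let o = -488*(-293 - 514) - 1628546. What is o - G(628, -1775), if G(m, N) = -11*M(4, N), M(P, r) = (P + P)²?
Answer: -1234026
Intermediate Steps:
M(P, r) = 4*P² (M(P, r) = (2*P)² = 4*P²)
G(m, N) = -704 (G(m, N) = -44*4² = -44*16 = -11*64 = -704)
o = -1234730 (o = -488*(-807) - 1628546 = 393816 - 1628546 = -1234730)
o - G(628, -1775) = -1234730 - 1*(-704) = -1234730 + 704 = -1234026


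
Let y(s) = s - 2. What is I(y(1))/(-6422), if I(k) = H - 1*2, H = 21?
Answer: -1/338 ≈ -0.0029586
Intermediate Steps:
y(s) = -2 + s
I(k) = 19 (I(k) = 21 - 1*2 = 21 - 2 = 19)
I(y(1))/(-6422) = 19/(-6422) = 19*(-1/6422) = -1/338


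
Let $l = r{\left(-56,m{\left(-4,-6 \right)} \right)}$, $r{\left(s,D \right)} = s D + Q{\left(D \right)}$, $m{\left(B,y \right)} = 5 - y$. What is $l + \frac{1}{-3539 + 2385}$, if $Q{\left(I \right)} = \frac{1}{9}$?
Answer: $- \frac{6396631}{10386} \approx -615.89$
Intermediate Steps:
$Q{\left(I \right)} = \frac{1}{9}$
$r{\left(s,D \right)} = \frac{1}{9} + D s$ ($r{\left(s,D \right)} = s D + \frac{1}{9} = D s + \frac{1}{9} = \frac{1}{9} + D s$)
$l = - \frac{5543}{9}$ ($l = \frac{1}{9} + \left(5 - -6\right) \left(-56\right) = \frac{1}{9} + \left(5 + 6\right) \left(-56\right) = \frac{1}{9} + 11 \left(-56\right) = \frac{1}{9} - 616 = - \frac{5543}{9} \approx -615.89$)
$l + \frac{1}{-3539 + 2385} = - \frac{5543}{9} + \frac{1}{-3539 + 2385} = - \frac{5543}{9} + \frac{1}{-1154} = - \frac{5543}{9} - \frac{1}{1154} = - \frac{6396631}{10386}$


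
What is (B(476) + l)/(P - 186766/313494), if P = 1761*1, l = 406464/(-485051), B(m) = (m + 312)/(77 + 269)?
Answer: 9466877861517/11577509769867566 ≈ 0.00081770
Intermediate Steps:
B(m) = 156/173 + m/346 (B(m) = (312 + m)/346 = (312 + m)*(1/346) = 156/173 + m/346)
l = -406464/485051 (l = 406464*(-1/485051) = -406464/485051 ≈ -0.83798)
P = 1761
(B(476) + l)/(P - 186766/313494) = ((156/173 + (1/346)*476) - 406464/485051)/(1761 - 186766/313494) = ((156/173 + 238/173) - 406464/485051)/(1761 - 186766*1/313494) = (394/173 - 406464/485051)/(1761 - 93383/156747) = 120791822/(83913823*(275938084/156747)) = (120791822/83913823)*(156747/275938084) = 9466877861517/11577509769867566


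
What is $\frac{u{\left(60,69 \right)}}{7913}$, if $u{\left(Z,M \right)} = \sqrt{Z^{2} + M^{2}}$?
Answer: $\frac{3 \sqrt{929}}{7913} \approx 0.011555$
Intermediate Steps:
$u{\left(Z,M \right)} = \sqrt{M^{2} + Z^{2}}$
$\frac{u{\left(60,69 \right)}}{7913} = \frac{\sqrt{69^{2} + 60^{2}}}{7913} = \sqrt{4761 + 3600} \cdot \frac{1}{7913} = \sqrt{8361} \cdot \frac{1}{7913} = 3 \sqrt{929} \cdot \frac{1}{7913} = \frac{3 \sqrt{929}}{7913}$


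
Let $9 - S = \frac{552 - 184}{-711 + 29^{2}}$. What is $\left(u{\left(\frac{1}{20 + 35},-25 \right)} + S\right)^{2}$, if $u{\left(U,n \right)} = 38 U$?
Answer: $\frac{962361}{20449} \approx 47.062$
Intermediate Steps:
$S = \frac{401}{65}$ ($S = 9 - \frac{552 - 184}{-711 + 29^{2}} = 9 - \frac{368}{-711 + 841} = 9 - \frac{368}{130} = 9 - 368 \cdot \frac{1}{130} = 9 - \frac{184}{65} = \frac{401}{65} \approx 6.1692$)
$\left(u{\left(\frac{1}{20 + 35},-25 \right)} + S\right)^{2} = \left(\frac{38}{20 + 35} + \frac{401}{65}\right)^{2} = \left(\frac{38}{55} + \frac{401}{65}\right)^{2} = \left(\frac{981}{143}\right)^{2} = \frac{962361}{20449}$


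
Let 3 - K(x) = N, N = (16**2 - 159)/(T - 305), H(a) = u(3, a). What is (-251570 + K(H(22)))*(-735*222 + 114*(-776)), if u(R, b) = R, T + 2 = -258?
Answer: 35766063511572/565 ≈ 6.3303e+10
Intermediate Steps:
T = -260 (T = -2 - 258 = -260)
H(a) = 3
N = -97/565 (N = (16**2 - 159)/(-260 - 305) = (256 - 159)/(-565) = 97*(-1/565) = -97/565 ≈ -0.17168)
K(x) = 1792/565 (K(x) = 3 - 1*(-97/565) = 3 + 97/565 = 1792/565)
(-251570 + K(H(22)))*(-735*222 + 114*(-776)) = (-251570 + 1792/565)*(-735*222 + 114*(-776)) = -142135258*(-163170 - 88464)/565 = -142135258/565*(-251634) = 35766063511572/565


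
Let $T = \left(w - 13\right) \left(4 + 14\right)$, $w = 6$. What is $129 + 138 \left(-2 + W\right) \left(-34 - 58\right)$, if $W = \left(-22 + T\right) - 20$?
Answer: $2158449$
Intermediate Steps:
$T = -126$ ($T = \left(6 - 13\right) \left(4 + 14\right) = \left(-7\right) 18 = -126$)
$W = -168$ ($W = \left(-22 - 126\right) - 20 = -148 - 20 = -168$)
$129 + 138 \left(-2 + W\right) \left(-34 - 58\right) = 129 + 138 \left(-2 - 168\right) \left(-34 - 58\right) = 129 + 138 \left(\left(-170\right) \left(-92\right)\right) = 129 + 138 \cdot 15640 = 129 + 2158320 = 2158449$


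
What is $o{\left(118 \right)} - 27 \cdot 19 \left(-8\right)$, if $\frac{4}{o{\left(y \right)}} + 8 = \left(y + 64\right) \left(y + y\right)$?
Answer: $\frac{44060545}{10736} \approx 4104.0$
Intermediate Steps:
$o{\left(y \right)} = \frac{4}{-8 + 2 y \left(64 + y\right)}$ ($o{\left(y \right)} = \frac{4}{-8 + \left(y + 64\right) \left(y + y\right)} = \frac{4}{-8 + \left(64 + y\right) 2 y} = \frac{4}{-8 + 2 y \left(64 + y\right)}$)
$o{\left(118 \right)} - 27 \cdot 19 \left(-8\right) = \frac{2}{-4 + 118^{2} + 64 \cdot 118} - 27 \cdot 19 \left(-8\right) = \frac{2}{-4 + 13924 + 7552} - 513 \left(-8\right) = \frac{2}{21472} - -4104 = 2 \cdot \frac{1}{21472} + 4104 = \frac{1}{10736} + 4104 = \frac{44060545}{10736}$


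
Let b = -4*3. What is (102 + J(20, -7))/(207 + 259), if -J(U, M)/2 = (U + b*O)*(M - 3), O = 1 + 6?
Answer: -589/233 ≈ -2.5279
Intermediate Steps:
O = 7
b = -12
J(U, M) = -2*(-84 + U)*(-3 + M) (J(U, M) = -2*(U - 12*7)*(M - 3) = -2*(U - 84)*(-3 + M) = -2*(-84 + U)*(-3 + M))
(102 + J(20, -7))/(207 + 259) = (102 + (-504 + 6*20 + 168*(-7) - 2*(-7)*20))/(207 + 259) = (102 + (-504 + 120 - 1176 + 280))/466 = (102 - 1280)*(1/466) = -1178*1/466 = -589/233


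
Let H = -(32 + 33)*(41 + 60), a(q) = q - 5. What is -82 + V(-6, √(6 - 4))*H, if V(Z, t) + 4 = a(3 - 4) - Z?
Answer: 26178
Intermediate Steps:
a(q) = -5 + q
V(Z, t) = -10 - Z (V(Z, t) = -4 + ((-5 + (3 - 4)) - Z) = -4 + ((-5 - 1) - Z) = -4 + (-6 - Z) = -10 - Z)
H = -6565 (H = -65*101 = -1*6565 = -6565)
-82 + V(-6, √(6 - 4))*H = -82 + (-10 - 1*(-6))*(-6565) = -82 + (-10 + 6)*(-6565) = -82 - 4*(-6565) = -82 + 26260 = 26178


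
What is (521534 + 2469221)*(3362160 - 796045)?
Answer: 7674621266825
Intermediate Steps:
(521534 + 2469221)*(3362160 - 796045) = 2990755*2566115 = 7674621266825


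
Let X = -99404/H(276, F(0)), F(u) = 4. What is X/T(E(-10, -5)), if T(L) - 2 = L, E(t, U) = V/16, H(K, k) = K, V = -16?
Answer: -24851/69 ≈ -360.16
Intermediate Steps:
E(t, U) = -1 (E(t, U) = -16/16 = -16*1/16 = -1)
T(L) = 2 + L
X = -24851/69 (X = -99404/276 = -99404*1/276 = -24851/69 ≈ -360.16)
X/T(E(-10, -5)) = -24851/(69*(2 - 1)) = -24851/69/1 = -24851/69*1 = -24851/69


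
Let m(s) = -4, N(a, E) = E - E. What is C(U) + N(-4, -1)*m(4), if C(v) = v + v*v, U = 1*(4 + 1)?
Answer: 30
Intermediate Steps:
N(a, E) = 0
U = 5 (U = 1*5 = 5)
C(v) = v + v²
C(U) + N(-4, -1)*m(4) = 5*(1 + 5) + 0*(-4) = 5*6 + 0 = 30 + 0 = 30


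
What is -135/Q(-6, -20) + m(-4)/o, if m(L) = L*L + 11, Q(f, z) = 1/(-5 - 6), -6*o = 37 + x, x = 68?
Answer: 51921/35 ≈ 1483.5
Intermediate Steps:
o = -35/2 (o = -(37 + 68)/6 = -⅙*105 = -35/2 ≈ -17.500)
Q(f, z) = -1/11 (Q(f, z) = 1/(-11) = -1/11)
m(L) = 11 + L² (m(L) = L² + 11 = 11 + L²)
-135/Q(-6, -20) + m(-4)/o = -135/(-1/11) + (11 + (-4)²)/(-35/2) = -135*(-11) + (11 + 16)*(-2/35) = 1485 + 27*(-2/35) = 1485 - 54/35 = 51921/35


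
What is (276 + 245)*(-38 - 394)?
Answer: -225072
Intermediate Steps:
(276 + 245)*(-38 - 394) = 521*(-432) = -225072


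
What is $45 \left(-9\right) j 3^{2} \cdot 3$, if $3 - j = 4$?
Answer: $10935$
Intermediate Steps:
$j = -1$ ($j = 3 - 4 = -1$)
$45 \left(-9\right) j 3^{2} \cdot 3 = 45 \left(-9\right) - 3^{2} \cdot 3 = - 405 \left(-1\right) 9 \cdot 3 = - 405 \left(\left(-9\right) 3\right) = \left(-405\right) \left(-27\right) = 10935$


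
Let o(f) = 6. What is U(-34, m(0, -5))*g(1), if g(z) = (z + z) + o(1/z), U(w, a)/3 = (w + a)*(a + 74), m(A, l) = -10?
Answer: -67584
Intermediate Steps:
U(w, a) = 3*(74 + a)*(a + w) (U(w, a) = 3*((w + a)*(a + 74)) = 3*((a + w)*(74 + a)) = 3*((74 + a)*(a + w)) = 3*(74 + a)*(a + w))
g(z) = 6 + 2*z (g(z) = (z + z) + 6 = 2*z + 6 = 6 + 2*z)
U(-34, m(0, -5))*g(1) = (3*(-10)**2 + 222*(-10) + 222*(-34) + 3*(-10)*(-34))*(6 + 2*1) = (3*100 - 2220 - 7548 + 1020)*(6 + 2) = (300 - 2220 - 7548 + 1020)*8 = -8448*8 = -67584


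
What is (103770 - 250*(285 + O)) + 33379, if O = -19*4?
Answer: 84899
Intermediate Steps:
O = -76
(103770 - 250*(285 + O)) + 33379 = (103770 - 250*(285 - 76)) + 33379 = (103770 - 250*209) + 33379 = (103770 - 52250) + 33379 = 51520 + 33379 = 84899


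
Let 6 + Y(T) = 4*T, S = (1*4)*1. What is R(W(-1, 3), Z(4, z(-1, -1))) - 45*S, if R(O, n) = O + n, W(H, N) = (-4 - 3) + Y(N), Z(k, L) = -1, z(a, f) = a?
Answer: -182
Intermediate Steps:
S = 4 (S = 4*1 = 4)
Y(T) = -6 + 4*T
W(H, N) = -13 + 4*N (W(H, N) = (-4 - 3) + (-6 + 4*N) = -7 + (-6 + 4*N) = -13 + 4*N)
R(W(-1, 3), Z(4, z(-1, -1))) - 45*S = ((-13 + 4*3) - 1) - 45*4 = ((-13 + 12) - 1) - 180 = (-1 - 1) - 180 = -2 - 180 = -182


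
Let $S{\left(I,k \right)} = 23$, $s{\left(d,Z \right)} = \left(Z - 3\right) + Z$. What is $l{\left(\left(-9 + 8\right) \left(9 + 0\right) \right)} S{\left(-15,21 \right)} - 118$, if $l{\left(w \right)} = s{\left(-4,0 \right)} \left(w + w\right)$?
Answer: $1124$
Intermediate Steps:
$s{\left(d,Z \right)} = -3 + 2 Z$ ($s{\left(d,Z \right)} = \left(-3 + Z\right) + Z = -3 + 2 Z$)
$l{\left(w \right)} = - 6 w$ ($l{\left(w \right)} = \left(-3 + 2 \cdot 0\right) \left(w + w\right) = \left(-3 + 0\right) 2 w = - 3 \cdot 2 w = - 6 w$)
$l{\left(\left(-9 + 8\right) \left(9 + 0\right) \right)} S{\left(-15,21 \right)} - 118 = - 6 \left(-9 + 8\right) \left(9 + 0\right) 23 - 118 = - 6 \left(\left(-1\right) 9\right) 23 - 118 = \left(-6\right) \left(-9\right) 23 - 118 = 54 \cdot 23 - 118 = 1242 - 118 = 1124$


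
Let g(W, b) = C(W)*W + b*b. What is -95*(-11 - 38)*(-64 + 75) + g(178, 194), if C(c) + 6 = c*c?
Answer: 5727525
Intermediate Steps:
C(c) = -6 + c**2 (C(c) = -6 + c*c = -6 + c**2)
g(W, b) = b**2 + W*(-6 + W**2) (g(W, b) = (-6 + W**2)*W + b*b = W*(-6 + W**2) + b**2 = b**2 + W*(-6 + W**2))
-95*(-11 - 38)*(-64 + 75) + g(178, 194) = -95*(-11 - 38)*(-64 + 75) + (194**2 + 178*(-6 + 178**2)) = -(-4655)*11 + (37636 + 178*(-6 + 31684)) = -95*(-539) + (37636 + 178*31678) = 51205 + (37636 + 5638684) = 51205 + 5676320 = 5727525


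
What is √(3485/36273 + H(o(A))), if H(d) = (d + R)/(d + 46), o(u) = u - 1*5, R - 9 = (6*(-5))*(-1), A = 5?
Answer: √2627907102006/1668558 ≈ 0.97155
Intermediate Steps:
R = 39 (R = 9 + (6*(-5))*(-1) = 9 - 30*(-1) = 9 + 30 = 39)
o(u) = -5 + u (o(u) = u - 5 = -5 + u)
H(d) = (39 + d)/(46 + d) (H(d) = (d + 39)/(d + 46) = (39 + d)/(46 + d))
√(3485/36273 + H(o(A))) = √(3485/36273 + (39 + (-5 + 5))/(46 + (-5 + 5))) = √(3485*(1/36273) + (39 + 0)/(46 + 0)) = √(3485/36273 + 39/46) = √(1574957/1668558) = √2627907102006/1668558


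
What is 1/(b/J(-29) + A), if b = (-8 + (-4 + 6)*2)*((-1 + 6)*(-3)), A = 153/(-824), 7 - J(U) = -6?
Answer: 10712/47451 ≈ 0.22575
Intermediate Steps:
J(U) = 13 (J(U) = 7 - 1*(-6) = 7 + 6 = 13)
A = -153/824 (A = 153*(-1/824) = -153/824 ≈ -0.18568)
b = 60 (b = (-8 + 2*2)*(5*(-3)) = (-8 + 4)*(-15) = -4*(-15) = 60)
1/(b/J(-29) + A) = 1/(60/13 - 153/824) = 1/(47451/10712) = 10712/47451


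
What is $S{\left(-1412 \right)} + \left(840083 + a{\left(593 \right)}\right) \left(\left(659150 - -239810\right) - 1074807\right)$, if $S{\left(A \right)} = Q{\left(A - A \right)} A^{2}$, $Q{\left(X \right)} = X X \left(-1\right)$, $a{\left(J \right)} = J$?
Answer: $-147830352572$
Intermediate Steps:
$Q{\left(X \right)} = - X^{2}$ ($Q{\left(X \right)} = X^{2} \left(-1\right) = - X^{2}$)
$S{\left(A \right)} = 0$ ($S{\left(A \right)} = - \left(A - A\right)^{2} A^{2} = - 0^{2} A^{2} = \left(-1\right) 0 A^{2} = 0 A^{2} = 0$)
$S{\left(-1412 \right)} + \left(840083 + a{\left(593 \right)}\right) \left(\left(659150 - -239810\right) - 1074807\right) = 0 + \left(840083 + 593\right) \left(\left(659150 - -239810\right) - 1074807\right) = 0 + 840676 \left(\left(659150 + 239810\right) - 1074807\right) = 0 + 840676 \left(898960 - 1074807\right) = 0 + 840676 \left(-175847\right) = 0 - 147830352572 = -147830352572$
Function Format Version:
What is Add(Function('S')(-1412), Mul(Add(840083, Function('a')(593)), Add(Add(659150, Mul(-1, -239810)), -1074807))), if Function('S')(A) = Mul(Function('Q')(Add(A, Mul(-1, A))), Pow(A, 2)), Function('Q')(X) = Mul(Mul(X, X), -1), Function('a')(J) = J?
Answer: -147830352572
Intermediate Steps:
Function('Q')(X) = Mul(-1, Pow(X, 2)) (Function('Q')(X) = Mul(Pow(X, 2), -1) = Mul(-1, Pow(X, 2)))
Function('S')(A) = 0 (Function('S')(A) = Mul(Mul(-1, Pow(Add(A, Mul(-1, A)), 2)), Pow(A, 2)) = Mul(Mul(-1, Pow(0, 2)), Pow(A, 2)) = Mul(Mul(-1, 0), Pow(A, 2)) = Mul(0, Pow(A, 2)) = 0)
Add(Function('S')(-1412), Mul(Add(840083, Function('a')(593)), Add(Add(659150, Mul(-1, -239810)), -1074807))) = Add(0, Mul(Add(840083, 593), Add(Add(659150, Mul(-1, -239810)), -1074807))) = Add(0, Mul(840676, Add(Add(659150, 239810), -1074807))) = Add(0, Mul(840676, Add(898960, -1074807))) = Add(0, Mul(840676, -175847)) = Add(0, -147830352572) = -147830352572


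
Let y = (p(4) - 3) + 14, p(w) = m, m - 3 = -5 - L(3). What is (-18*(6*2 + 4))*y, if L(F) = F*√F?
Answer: -2592 + 864*√3 ≈ -1095.5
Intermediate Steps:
L(F) = F^(3/2)
m = -2 - 3*√3 (m = 3 + (-5 - 3^(3/2)) = 3 + (-5 - 3*√3) = -2 - 3*√3 ≈ -7.1962)
p(w) = -2 - 3*√3
y = 9 - 3*√3 (y = ((-2 - 3*√3) - 3) + 14 = (-5 - 3*√3) + 14 = 9 - 3*√3 ≈ 3.8038)
(-18*(6*2 + 4))*y = (-18*(6*2 + 4))*(9 - 3*√3) = (-18*(12 + 4))*(9 - 3*√3) = (-18*16)*(9 - 3*√3) = -288*(9 - 3*√3) = -2592 + 864*√3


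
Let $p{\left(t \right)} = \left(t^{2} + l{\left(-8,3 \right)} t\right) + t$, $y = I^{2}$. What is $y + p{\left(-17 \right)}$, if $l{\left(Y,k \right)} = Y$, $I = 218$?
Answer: $47932$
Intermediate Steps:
$y = 47524$ ($y = 218^{2} = 47524$)
$p{\left(t \right)} = t^{2} - 7 t$ ($p{\left(t \right)} = \left(t^{2} - 8 t\right) + t = t^{2} - 7 t$)
$y + p{\left(-17 \right)} = 47524 - 17 \left(-7 - 17\right) = 47524 - -408 = 47524 + 408 = 47932$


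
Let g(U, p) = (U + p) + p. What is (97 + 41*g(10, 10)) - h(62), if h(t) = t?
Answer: 1265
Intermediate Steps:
g(U, p) = U + 2*p
(97 + 41*g(10, 10)) - h(62) = (97 + 41*(10 + 2*10)) - 1*62 = (97 + 41*(10 + 20)) - 62 = (97 + 41*30) - 62 = (97 + 1230) - 62 = 1327 - 62 = 1265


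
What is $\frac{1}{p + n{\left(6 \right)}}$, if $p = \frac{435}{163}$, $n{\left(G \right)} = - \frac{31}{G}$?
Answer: $- \frac{978}{2443} \approx -0.40033$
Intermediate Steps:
$p = \frac{435}{163}$ ($p = 435 \cdot \frac{1}{163} = \frac{435}{163} \approx 2.6687$)
$\frac{1}{p + n{\left(6 \right)}} = \frac{1}{\frac{435}{163} - \frac{31}{6}} = \frac{1}{- \frac{2443}{978}} = - \frac{978}{2443}$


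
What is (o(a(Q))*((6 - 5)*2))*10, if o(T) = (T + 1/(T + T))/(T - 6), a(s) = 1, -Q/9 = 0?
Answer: -6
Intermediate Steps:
Q = 0 (Q = -9*0 = 0)
o(T) = (T + 1/(2*T))/(-6 + T)
(o(a(Q))*((6 - 5)*2))*10 = (((½ + 1²)/(1*(-6 + 1)))*((6 - 5)*2))*10 = ((1*(½ + 1)/(-5))*(1*2))*10 = ((1*(-⅕)*(3/2))*2)*10 = -3/10*2*10 = -⅗*10 = -6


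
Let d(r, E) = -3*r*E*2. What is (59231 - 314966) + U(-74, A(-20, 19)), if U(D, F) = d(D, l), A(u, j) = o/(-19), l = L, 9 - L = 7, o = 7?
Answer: -254847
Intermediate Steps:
L = 2 (L = 9 - 1*7 = 9 - 7 = 2)
l = 2
d(r, E) = -6*E*r (d(r, E) = -3*E*r*2 = -6*E*r)
A(u, j) = -7/19 (A(u, j) = 7/(-19) = 7*(-1/19) = -7/19)
U(D, F) = -12*D (U(D, F) = -6*2*D = -12*D)
(59231 - 314966) + U(-74, A(-20, 19)) = (59231 - 314966) - 12*(-74) = -255735 + 888 = -254847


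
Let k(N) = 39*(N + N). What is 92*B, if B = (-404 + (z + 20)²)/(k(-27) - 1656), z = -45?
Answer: -10166/1881 ≈ -5.4046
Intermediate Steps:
k(N) = 78*N (k(N) = 39*(2*N) = 78*N)
B = -221/3762 (B = (-404 + (-45 + 20)²)/(78*(-27) - 1656) = (-404 + (-25)²)/(-2106 - 1656) = (-404 + 625)/(-3762) = 221*(-1/3762) = -221/3762 ≈ -0.058745)
92*B = 92*(-221/3762) = -10166/1881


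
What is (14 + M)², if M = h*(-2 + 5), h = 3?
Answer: 529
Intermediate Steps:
M = 9 (M = 3*(-2 + 5) = 3*3 = 9)
(14 + M)² = (14 + 9)² = 23² = 529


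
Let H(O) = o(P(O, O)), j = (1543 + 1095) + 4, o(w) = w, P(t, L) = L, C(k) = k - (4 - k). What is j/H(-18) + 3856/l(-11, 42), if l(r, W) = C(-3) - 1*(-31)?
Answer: 2321/63 ≈ 36.841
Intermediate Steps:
C(k) = -4 + 2*k (C(k) = k + (-4 + k) = -4 + 2*k)
j = 2642 (j = 2638 + 4 = 2642)
H(O) = O
l(r, W) = 21 (l(r, W) = (-4 + 2*(-3)) - 1*(-31) = (-4 - 6) + 31 = -10 + 31 = 21)
j/H(-18) + 3856/l(-11, 42) = 2642/(-18) + 3856/21 = 2642*(-1/18) + 3856*(1/21) = -1321/9 + 3856/21 = 2321/63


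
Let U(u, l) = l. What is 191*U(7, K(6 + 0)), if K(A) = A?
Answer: 1146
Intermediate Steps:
191*U(7, K(6 + 0)) = 191*(6 + 0) = 191*6 = 1146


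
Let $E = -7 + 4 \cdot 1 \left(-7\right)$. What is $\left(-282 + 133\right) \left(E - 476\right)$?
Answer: $76139$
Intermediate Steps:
$E = -35$ ($E = -7 + 4 \left(-7\right) = -7 - 28 = -35$)
$\left(-282 + 133\right) \left(E - 476\right) = \left(-282 + 133\right) \left(-35 - 476\right) = \left(-149\right) \left(-511\right) = 76139$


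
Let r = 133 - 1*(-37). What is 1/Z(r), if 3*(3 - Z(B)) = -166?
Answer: 3/175 ≈ 0.017143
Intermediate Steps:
r = 170 (r = 133 + 37 = 170)
Z(B) = 175/3 (Z(B) = 3 - ⅓*(-166) = 3 + 166/3 = 175/3)
1/Z(r) = 1/(175/3) = 3/175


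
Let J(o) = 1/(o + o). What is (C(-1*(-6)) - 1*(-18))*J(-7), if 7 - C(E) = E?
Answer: -19/14 ≈ -1.3571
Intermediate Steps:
J(o) = 1/(2*o)
C(E) = 7 - E
(C(-1*(-6)) - 1*(-18))*J(-7) = ((7 - (-1)*(-6)) - 1*(-18))*((½)/(-7)) = ((7 - 1*6) + 18)*((½)*(-⅐)) = ((7 - 6) + 18)*(-1/14) = (1 + 18)*(-1/14) = 19*(-1/14) = -19/14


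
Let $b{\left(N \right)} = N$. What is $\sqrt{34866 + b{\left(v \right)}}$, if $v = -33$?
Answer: $\sqrt{34833} \approx 186.64$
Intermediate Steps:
$\sqrt{34866 + b{\left(v \right)}} = \sqrt{34866 - 33} = \sqrt{34833}$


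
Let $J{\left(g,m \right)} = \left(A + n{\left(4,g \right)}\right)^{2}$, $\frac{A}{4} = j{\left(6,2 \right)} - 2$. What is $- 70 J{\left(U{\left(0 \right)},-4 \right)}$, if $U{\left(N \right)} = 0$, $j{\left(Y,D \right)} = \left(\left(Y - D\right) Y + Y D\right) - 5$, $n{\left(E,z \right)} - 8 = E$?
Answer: $-1146880$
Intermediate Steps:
$n{\left(E,z \right)} = 8 + E$
$j{\left(Y,D \right)} = -5 + D Y + Y \left(Y - D\right)$ ($j{\left(Y,D \right)} = \left(Y \left(Y - D\right) + D Y\right) - 5 = \left(D Y + Y \left(Y - D\right)\right) - 5 = -5 + D Y + Y \left(Y - D\right)$)
$A = 116$ ($A = 4 \left(\left(-5 + 6^{2}\right) - 2\right) = 4 \left(\left(-5 + 36\right) - 2\right) = 4 \left(31 - 2\right) = 4 \cdot 29 = 116$)
$J{\left(g,m \right)} = 16384$ ($J{\left(g,m \right)} = \left(116 + \left(8 + 4\right)\right)^{2} = \left(116 + 12\right)^{2} = 128^{2} = 16384$)
$- 70 J{\left(U{\left(0 \right)},-4 \right)} = \left(-70\right) 16384 = -1146880$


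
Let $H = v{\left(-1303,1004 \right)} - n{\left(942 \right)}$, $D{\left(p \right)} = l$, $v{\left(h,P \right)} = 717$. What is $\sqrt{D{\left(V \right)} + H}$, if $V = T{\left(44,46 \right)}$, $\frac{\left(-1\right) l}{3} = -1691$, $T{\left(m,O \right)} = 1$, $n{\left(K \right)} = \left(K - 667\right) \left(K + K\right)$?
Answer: $i \sqrt{512310} \approx 715.76 i$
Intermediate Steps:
$n{\left(K \right)} = 2 K \left(-667 + K\right)$ ($n{\left(K \right)} = \left(-667 + K\right) 2 K = 2 K \left(-667 + K\right)$)
$l = 5073$ ($l = \left(-3\right) \left(-1691\right) = 5073$)
$V = 1$
$D{\left(p \right)} = 5073$
$H = -517383$ ($H = 717 - 2 \cdot 942 \left(-667 + 942\right) = 717 - 2 \cdot 942 \cdot 275 = 717 - 518100 = -517383$)
$\sqrt{D{\left(V \right)} + H} = \sqrt{5073 - 517383} = \sqrt{-512310} = i \sqrt{512310}$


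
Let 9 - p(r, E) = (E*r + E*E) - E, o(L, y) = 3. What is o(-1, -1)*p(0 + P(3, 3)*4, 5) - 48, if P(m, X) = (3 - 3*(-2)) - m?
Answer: -441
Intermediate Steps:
P(m, X) = 9 - m (P(m, X) = (3 + 6) - m = 9 - m)
p(r, E) = 9 + E - E² - E*r (p(r, E) = 9 - ((E*r + E*E) - E) = 9 - ((E*r + E²) - E) = 9 - ((E² + E*r) - E) = 9 - (E² - E + E*r) = 9 + (E - E² - E*r) = 9 + E - E² - E*r)
o(-1, -1)*p(0 + P(3, 3)*4, 5) - 48 = 3*(9 + 5 - 1*5² - 1*5*(0 + (9 - 1*3)*4)) - 48 = 3*(9 + 5 - 1*25 - 1*5*(0 + (9 - 3)*4)) - 48 = 3*(9 + 5 - 25 - 1*5*(0 + 6*4)) - 48 = 3*(9 + 5 - 25 - 1*5*(0 + 24)) - 48 = 3*(9 + 5 - 25 - 1*5*24) - 48 = 3*(9 + 5 - 25 - 120) - 48 = 3*(-131) - 48 = -393 - 48 = -441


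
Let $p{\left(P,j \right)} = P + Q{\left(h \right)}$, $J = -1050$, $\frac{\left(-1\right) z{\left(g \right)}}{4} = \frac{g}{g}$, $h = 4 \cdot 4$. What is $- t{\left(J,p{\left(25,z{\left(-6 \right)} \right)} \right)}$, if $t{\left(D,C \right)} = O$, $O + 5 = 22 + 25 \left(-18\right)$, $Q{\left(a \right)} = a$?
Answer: $433$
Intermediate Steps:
$h = 16$
$z{\left(g \right)} = -4$ ($z{\left(g \right)} = - 4 \frac{g}{g} = \left(-4\right) 1 = -4$)
$p{\left(P,j \right)} = 16 + P$ ($p{\left(P,j \right)} = P + 16 = 16 + P$)
$O = -433$ ($O = -5 + \left(22 + 25 \left(-18\right)\right) = -5 + \left(22 - 450\right) = -5 - 428 = -433$)
$t{\left(D,C \right)} = -433$
$- t{\left(J,p{\left(25,z{\left(-6 \right)} \right)} \right)} = \left(-1\right) \left(-433\right) = 433$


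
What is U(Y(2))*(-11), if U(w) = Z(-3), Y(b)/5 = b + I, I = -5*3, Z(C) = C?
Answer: 33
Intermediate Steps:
I = -15
Y(b) = -75 + 5*b (Y(b) = 5*(b - 15) = 5*(-15 + b) = -75 + 5*b)
U(w) = -3
U(Y(2))*(-11) = -3*(-11) = 33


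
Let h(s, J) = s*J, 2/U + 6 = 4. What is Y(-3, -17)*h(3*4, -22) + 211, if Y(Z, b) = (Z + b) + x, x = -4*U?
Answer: 4435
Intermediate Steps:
U = -1 (U = 2/(-6 + 4) = 2/(-2) = 2*(-½) = -1)
x = 4 (x = -4*(-1) = 4)
Y(Z, b) = 4 + Z + b (Y(Z, b) = (Z + b) + 4 = 4 + Z + b)
h(s, J) = J*s
Y(-3, -17)*h(3*4, -22) + 211 = (4 - 3 - 17)*(-66*4) + 211 = -(-352)*12 + 211 = -16*(-264) + 211 = 4224 + 211 = 4435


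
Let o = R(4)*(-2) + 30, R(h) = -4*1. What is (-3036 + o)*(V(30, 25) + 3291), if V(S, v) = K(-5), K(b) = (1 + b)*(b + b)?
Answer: -9986338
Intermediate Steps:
R(h) = -4
K(b) = 2*b*(1 + b) (K(b) = (1 + b)*(2*b) = 2*b*(1 + b))
V(S, v) = 40 (V(S, v) = 2*(-5)*(1 - 5) = 2*(-5)*(-4) = 40)
o = 38 (o = -4*(-2) + 30 = 8 + 30 = 38)
(-3036 + o)*(V(30, 25) + 3291) = (-3036 + 38)*(40 + 3291) = -2998*3331 = -9986338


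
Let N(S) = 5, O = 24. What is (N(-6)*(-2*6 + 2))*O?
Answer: -1200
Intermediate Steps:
(N(-6)*(-2*6 + 2))*O = (5*(-2*6 + 2))*24 = (5*(-12 + 2))*24 = (5*(-10))*24 = -50*24 = -1200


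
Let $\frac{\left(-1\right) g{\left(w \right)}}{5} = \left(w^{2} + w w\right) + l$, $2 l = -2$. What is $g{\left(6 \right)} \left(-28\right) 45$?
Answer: $447300$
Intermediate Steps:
$l = -1$ ($l = \frac{1}{2} \left(-2\right) = -1$)
$g{\left(w \right)} = 5 - 10 w^{2}$ ($g{\left(w \right)} = - 5 \left(\left(w^{2} + w w\right) - 1\right) = - 5 \left(\left(w^{2} + w^{2}\right) - 1\right) = - 5 \left(2 w^{2} - 1\right) = - 5 \left(-1 + 2 w^{2}\right) = 5 - 10 w^{2}$)
$g{\left(6 \right)} \left(-28\right) 45 = \left(5 - 10 \cdot 6^{2}\right) \left(-28\right) 45 = \left(5 - 360\right) \left(-28\right) 45 = \left(-355\right) \left(-28\right) 45 = 9940 \cdot 45 = 447300$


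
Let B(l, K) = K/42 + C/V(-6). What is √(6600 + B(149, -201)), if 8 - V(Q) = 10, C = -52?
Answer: 53*√462/14 ≈ 81.371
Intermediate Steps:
V(Q) = -2 (V(Q) = 8 - 1*10 = 8 - 10 = -2)
B(l, K) = 26 + K/42 (B(l, K) = K/42 - 52/(-2) = K*(1/42) - 52*(-½) = K/42 + 26 = 26 + K/42)
√(6600 + B(149, -201)) = √(6600 + (26 + (1/42)*(-201))) = √(6600 + (26 - 67/14)) = √(6600 + 297/14) = √(92697/14) = 53*√462/14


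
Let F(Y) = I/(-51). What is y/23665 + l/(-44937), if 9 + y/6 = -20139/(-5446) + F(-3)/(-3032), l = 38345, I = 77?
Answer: -9111639944434439/10661254440329340 ≈ -0.85465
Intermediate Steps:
F(Y) = -77/51 (F(Y) = 77/(-51) = 77*(-1/51) = -77/51)
y = -318898547/10025308 (y = -54 + 6*(-20139/(-5446) - 77/51/(-3032)) = -54 + 6*(-20139*(-1/5446) - 77/51*(-1/3032)) = -54 + 6*(2877/778 + 77/154632) = -54 + 6*(222468085/60151848) = -54 + 222468085/10025308 = -318898547/10025308 ≈ -31.809)
y/23665 + l/(-44937) = -318898547/10025308/23665 + 38345/(-44937) = -318898547/10025308*1/23665 + 38345*(-1/44937) = -318898547/237248913820 - 38345/44937 = -9111639944434439/10661254440329340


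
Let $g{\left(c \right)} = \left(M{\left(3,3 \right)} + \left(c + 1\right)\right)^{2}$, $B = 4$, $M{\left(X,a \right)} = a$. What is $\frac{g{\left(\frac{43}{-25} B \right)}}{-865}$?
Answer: $- \frac{5184}{540625} \approx -0.0095889$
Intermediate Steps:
$g{\left(c \right)} = \left(4 + c\right)^{2}$ ($g{\left(c \right)} = \left(3 + \left(c + 1\right)\right)^{2} = \left(3 + \left(1 + c\right)\right)^{2} = \left(4 + c\right)^{2}$)
$\frac{g{\left(\frac{43}{-25} B \right)}}{-865} = \frac{\left(4 + \frac{43}{-25} \cdot 4\right)^{2}}{-865} = \left(4 + 43 \left(- \frac{1}{25}\right) 4\right)^{2} \left(- \frac{1}{865}\right) = \left(4 - \frac{172}{25}\right)^{2} \left(- \frac{1}{865}\right) = \left(- \frac{72}{25}\right)^{2} \left(- \frac{1}{865}\right) = \frac{5184}{625} \left(- \frac{1}{865}\right) = - \frac{5184}{540625}$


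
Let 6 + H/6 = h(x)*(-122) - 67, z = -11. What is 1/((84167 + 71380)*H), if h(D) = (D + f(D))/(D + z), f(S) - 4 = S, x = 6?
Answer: 5/1481118534 ≈ 3.3758e-9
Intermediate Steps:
f(S) = 4 + S
h(D) = (4 + 2*D)/(-11 + D) (h(D) = (D + (4 + D))/(D - 11) = (4 + 2*D)/(-11 + D))
H = 9522/5 (H = -36 + 6*((2*(2 + 6)/(-11 + 6))*(-122) - 67) = -36 + 6*((2*8/(-5))*(-122) - 67) = -36 + 6*((2*(-1/5)*8)*(-122) - 67) = -36 + 6*(-16/5*(-122) - 67) = -36 + 6*(1952/5 - 67) = -36 + 6*(1617/5) = -36 + 9702/5 = 9522/5 ≈ 1904.4)
1/((84167 + 71380)*H) = 1/((84167 + 71380)*(9522/5)) = (5/9522)/155547 = (1/155547)*(5/9522) = 5/1481118534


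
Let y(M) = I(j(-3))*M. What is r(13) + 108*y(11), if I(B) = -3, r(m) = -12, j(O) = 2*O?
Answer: -3576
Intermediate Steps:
y(M) = -3*M
r(13) + 108*y(11) = -12 + 108*(-3*11) = -12 + 108*(-33) = -12 - 3564 = -3576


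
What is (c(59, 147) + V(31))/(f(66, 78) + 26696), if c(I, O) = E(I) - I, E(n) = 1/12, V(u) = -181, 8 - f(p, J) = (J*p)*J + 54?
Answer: 2879/4498728 ≈ 0.00063996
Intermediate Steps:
f(p, J) = -46 - p*J**2 (f(p, J) = 8 - ((J*p)*J + 54) = 8 - (p*J**2 + 54) = 8 - (54 + p*J**2) = 8 + (-54 - p*J**2) = -46 - p*J**2)
E(n) = 1/12
c(I, O) = 1/12 - I
(c(59, 147) + V(31))/(f(66, 78) + 26696) = ((1/12 - 1*59) - 181)/((-46 - 1*66*78**2) + 26696) = ((1/12 - 59) - 181)/((-46 - 1*66*6084) + 26696) = (-707/12 - 181)/((-46 - 401544) + 26696) = -2879/(12*(-401590 + 26696)) = -2879/12/(-374894) = -2879/12*(-1/374894) = 2879/4498728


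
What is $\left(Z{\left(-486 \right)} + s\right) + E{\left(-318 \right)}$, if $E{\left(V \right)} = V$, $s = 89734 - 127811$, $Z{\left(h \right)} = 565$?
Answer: $-37830$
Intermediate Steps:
$s = -38077$ ($s = 89734 - 127811 = -38077$)
$\left(Z{\left(-486 \right)} + s\right) + E{\left(-318 \right)} = \left(565 - 38077\right) - 318 = -37512 - 318 = -37830$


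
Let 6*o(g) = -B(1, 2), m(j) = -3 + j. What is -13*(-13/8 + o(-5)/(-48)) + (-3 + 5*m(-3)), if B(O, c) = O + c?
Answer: -1153/96 ≈ -12.010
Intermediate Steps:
o(g) = -½ (o(g) = (-(1 + 2))/6 = (-1*3)/6 = (⅙)*(-3) = -½)
-13*(-13/8 + o(-5)/(-48)) + (-3 + 5*m(-3)) = -13*(-13/8 - ½/(-48)) + (-3 + 5*(-3 - 3)) = -13*(-13*⅛ - ½*(-1/48)) + (-3 + 5*(-6)) = -13*(-13/8 + 1/96) + (-3 - 30) = -13*(-155/96) - 33 = 2015/96 - 33 = -1153/96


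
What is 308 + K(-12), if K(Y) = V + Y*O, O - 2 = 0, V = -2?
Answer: 282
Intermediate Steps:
O = 2 (O = 2 + 0 = 2)
K(Y) = -2 + 2*Y (K(Y) = -2 + Y*2 = -2 + 2*Y)
308 + K(-12) = 308 + (-2 + 2*(-12)) = 308 + (-2 - 24) = 308 - 26 = 282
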